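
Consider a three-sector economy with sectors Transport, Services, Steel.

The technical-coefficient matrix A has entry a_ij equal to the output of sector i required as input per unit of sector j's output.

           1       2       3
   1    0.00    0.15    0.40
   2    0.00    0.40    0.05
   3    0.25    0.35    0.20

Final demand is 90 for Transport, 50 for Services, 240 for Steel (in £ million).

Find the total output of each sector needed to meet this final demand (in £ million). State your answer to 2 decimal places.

x_1 = 284.62, x_2 = 120.12, x_3 = 441.50

I − A =
  [   1.00    -0.15    -0.40]
  [   0.00     0.60    -0.05]
  [  -0.25    -0.35     0.80]
Cofactors of I−A, C_ij = (−1)^(i+j)·(minor ij) (rows/columns in the sector order above):
  C_11 = (0.60)(0.80) − (-0.05)(-0.35) = 0.4625
  C_12 = −[(0.00)(0.80) − (-0.05)(-0.25)] = 0.0125
  C_13 = (0.00)(-0.35) − (0.60)(-0.25) = 0.1500
  C_21 = −[(-0.15)(0.80) − (-0.40)(-0.35)] = 0.2600
  C_22 = (1.00)(0.80) − (-0.40)(-0.25) = 0.7000
  C_23 = −[(1.00)(-0.35) − (-0.15)(-0.25)] = 0.3875
  C_31 = (-0.15)(-0.05) − (-0.40)(0.60) = 0.2475
  C_32 = −[(1.00)(-0.05) − (-0.40)(0.00)] = 0.0500
  C_33 = (1.00)(0.60) − (-0.15)(0.00) = 0.6000
det(I−A) = Σ_j (I−A)_1j·C_1j = (1.00)(0.4625) + (-0.15)(0.0125) + (-0.40)(0.1500) = 0.400625
adj(I−A) = Cᵀ =
  [ 0.4625   0.2600   0.2475]
  [ 0.0125   0.7000   0.0500]
  [ 0.1500   0.3875   0.6000]
(I − A)⁻¹ = adj(I−A) / det(I−A) ≈
  [   1.1544     0.6490     0.6178]
  [   0.0312     1.7473     0.1248]
  [   0.3744     0.9672     1.4977]
x = (I − A)⁻¹ d = adj(I−A)·d / det(I−A), with det(I−A) = 0.400625:
  x_1 = (0.4625·90 + 0.2600·50 + 0.2475·240) / 0.400625 = 114.025 / 0.400625 ≈ 284.62
  x_2 = (0.0125·90 + 0.7000·50 + 0.0500·240) / 0.400625 = 48.125 / 0.400625 ≈ 120.12
  x_3 = (0.1500·90 + 0.3875·50 + 0.6000·240) / 0.400625 = 176.875 / 0.400625 ≈ 441.50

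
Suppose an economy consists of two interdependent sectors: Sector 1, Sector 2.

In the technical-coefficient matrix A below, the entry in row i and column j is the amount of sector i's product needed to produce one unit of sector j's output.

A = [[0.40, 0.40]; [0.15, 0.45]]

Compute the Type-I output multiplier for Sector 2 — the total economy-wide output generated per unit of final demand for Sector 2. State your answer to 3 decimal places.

m_2 = 3.704

I − A =
  [   0.60    -0.40]
  [  -0.15     0.55]
det(I−A) = (0.60)(0.55) − (-0.40)(-0.15) = 0.2700
adj(I−A) = [[0.55, 0.40], [0.15, 0.60]]
(I − A)⁻¹ = adj(I−A) / det(I−A) ≈
  [   2.0370     1.4815]
  [   0.5556     2.2222]
The output multiplier for sector j is the column-j sum of the Leontief inverse (I − A)⁻¹ = adj(I−A) / det(I−A).
Column 2 of adj(I−A): (0.40, 0.60); det(I−A) = 0.2700.
m_2 = (0.40 + 0.60) / 0.2700 = 1.00 / 0.2700 ≈ 3.704.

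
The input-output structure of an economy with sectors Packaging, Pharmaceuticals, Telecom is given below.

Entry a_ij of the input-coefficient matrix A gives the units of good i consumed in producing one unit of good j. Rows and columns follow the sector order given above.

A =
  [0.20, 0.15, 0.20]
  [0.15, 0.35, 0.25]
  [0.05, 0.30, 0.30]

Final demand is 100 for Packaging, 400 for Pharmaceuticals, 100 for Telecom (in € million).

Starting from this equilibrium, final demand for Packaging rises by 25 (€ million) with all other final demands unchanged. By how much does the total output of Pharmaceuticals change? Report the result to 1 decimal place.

Δx_2 = 10.8

I − A =
  [   0.80    -0.15    -0.20]
  [  -0.15     0.65    -0.25]
  [  -0.05    -0.30     0.70]
Cofactors of I−A, C_ij = (−1)^(i+j)·(minor ij) (rows/columns in the sector order above):
  C_11 = (0.65)(0.70) − (-0.25)(-0.30) = 0.3800
  C_12 = −[(-0.15)(0.70) − (-0.25)(-0.05)] = 0.1175
  C_13 = (-0.15)(-0.30) − (0.65)(-0.05) = 0.0775
  C_21 = −[(-0.15)(0.70) − (-0.20)(-0.30)] = 0.1650
  C_22 = (0.80)(0.70) − (-0.20)(-0.05) = 0.5500
  C_23 = −[(0.80)(-0.30) − (-0.15)(-0.05)] = 0.2475
  C_31 = (-0.15)(-0.25) − (-0.20)(0.65) = 0.1675
  C_32 = −[(0.80)(-0.25) − (-0.20)(-0.15)] = 0.2300
  C_33 = (0.80)(0.65) − (-0.15)(-0.15) = 0.4975
det(I−A) = Σ_j (I−A)_1j·C_1j = (0.80)(0.3800) + (-0.15)(0.1175) + (-0.20)(0.0775) = 0.270875
adj(I−A) = Cᵀ =
  [ 0.3800   0.1650   0.1675]
  [ 0.1175   0.5500   0.2300]
  [ 0.0775   0.2475   0.4975]
(I − A)⁻¹ = adj(I−A) / det(I−A) ≈
  [   1.4029     0.6091     0.6184]
  [   0.4338     2.0305     0.8491]
  [   0.2861     0.9137     1.8366]
Δx = (I − A)⁻¹ Δd with Δd having +25 in the Packaging component and 0 elsewhere.
So Δx_2 = L_21 · (+25), where L_21 = adj(I−A)_21 / det(I−A) = 0.1175 / 0.270875.
Δx_2 = 0.1175 × (+25) / 0.270875 = 2.9375 / 0.270875 ≈ 10.8.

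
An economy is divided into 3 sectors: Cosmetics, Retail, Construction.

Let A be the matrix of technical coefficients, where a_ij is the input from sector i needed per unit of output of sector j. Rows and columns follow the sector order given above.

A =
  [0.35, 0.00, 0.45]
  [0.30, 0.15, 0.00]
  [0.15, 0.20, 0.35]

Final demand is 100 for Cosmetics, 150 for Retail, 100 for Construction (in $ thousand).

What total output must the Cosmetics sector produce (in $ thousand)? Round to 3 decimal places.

I − A =
  [   0.65     0.00    -0.45]
  [  -0.30     0.85     0.00]
  [  -0.15    -0.20     0.65]
Cofactors of I−A, C_ij = (−1)^(i+j)·(minor ij) (rows/columns in the sector order above):
  C_11 = (0.85)(0.65) − (0.00)(-0.20) = 0.5525
  C_12 = −[(-0.30)(0.65) − (0.00)(-0.15)] = 0.1950
  C_13 = (-0.30)(-0.20) − (0.85)(-0.15) = 0.1875
  C_21 = −[(0.00)(0.65) − (-0.45)(-0.20)] = 0.0900
  C_22 = (0.65)(0.65) − (-0.45)(-0.15) = 0.3550
  C_23 = −[(0.65)(-0.20) − (0.00)(-0.15)] = 0.1300
  C_31 = (0.00)(0.00) − (-0.45)(0.85) = 0.3825
  C_32 = −[(0.65)(0.00) − (-0.45)(-0.30)] = 0.1350
  C_33 = (0.65)(0.85) − (0.00)(-0.30) = 0.5525
det(I−A) = Σ_j (I−A)_1j·C_1j = (0.65)(0.5525) + (0.00)(0.1950) + (-0.45)(0.1875) = 0.27475
adj(I−A) = Cᵀ =
  [ 0.5525   0.0900   0.3825]
  [ 0.1950   0.3550   0.1350]
  [ 0.1875   0.1300   0.5525]
(I − A)⁻¹ = adj(I−A) / det(I−A) ≈
  [   2.0109     0.3276     1.3922]
  [   0.7097     1.2921     0.4914]
  [   0.6824     0.4732     2.0109]
x = (I − A)⁻¹ d = adj(I−A)·d / det(I−A), with det(I−A) = 0.27475:
  x_1 = (0.5525·100 + 0.0900·150 + 0.3825·100) / 0.27475 = 107.00 / 0.27475 ≈ 389.445
  x_2 = (0.1950·100 + 0.3550·150 + 0.1350·100) / 0.27475 = 86.25 / 0.27475 ≈ 313.922
  x_3 = (0.1875·100 + 0.1300·150 + 0.5525·100) / 0.27475 = 93.50 / 0.27475 ≈ 340.309

x_1 = 389.445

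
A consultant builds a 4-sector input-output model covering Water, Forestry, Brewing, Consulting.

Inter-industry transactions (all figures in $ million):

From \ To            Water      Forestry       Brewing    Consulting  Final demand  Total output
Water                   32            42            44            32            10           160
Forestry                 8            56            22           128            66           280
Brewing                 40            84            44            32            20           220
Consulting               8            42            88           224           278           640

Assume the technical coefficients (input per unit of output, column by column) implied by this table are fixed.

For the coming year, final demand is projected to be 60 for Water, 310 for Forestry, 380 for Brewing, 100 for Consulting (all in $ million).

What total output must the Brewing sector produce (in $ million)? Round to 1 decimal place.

Technical coefficients a_ij = z_ij / X_j:
  a_11 = 32/160 = 0.20, a_21 = 8/160 = 0.05, a_31 = 40/160 = 0.25, a_41 = 8/160 = 0.05
  a_12 = 42/280 = 0.15, a_22 = 56/280 = 0.20, a_32 = 84/280 = 0.30, a_42 = 42/280 = 0.15
  a_13 = 44/220 = 0.20, a_23 = 22/220 = 0.10, a_33 = 44/220 = 0.20, a_43 = 88/220 = 0.40
  a_14 = 32/640 = 0.05, a_24 = 128/640 = 0.20, a_34 = 32/640 = 0.05, a_44 = 224/640 = 0.35
I − A =
  [   0.80    -0.15    -0.20    -0.05]
  [  -0.05     0.80    -0.10    -0.20]
  [  -0.25    -0.30     0.80    -0.05]
  [  -0.05    -0.15    -0.40     0.65]
Compute the cofactors C_ij = (−1)^(i+j)·(3×3 minor ij) of I−A; the adjugate is their transpose:
adj(I−A) = Cᵀ =
  [ 0.331750   0.127500   0.136500   0.075250]
  [ 0.069500   0.360000   0.125250   0.125750]
  [ 0.137625   0.187875   0.383250   0.097875]
  [ 0.126250   0.208500   0.275250   0.435250]
det(I−A) = Σ_j (I−A)_1j·C_1j = (0.80)(0.331750) + (-0.15)(0.069500) + (-0.20)(0.137625) + (-0.05)(0.126250) = 0.2211375
(I − A)⁻¹ = adj(I−A) / det(I−A) ≈
  [   1.5002     0.5766     0.6173     0.3403]
  [   0.3143     1.6279     0.5664     0.5687]
  [   0.6224     0.8496     1.7331     0.4426]
  [   0.5709     0.9429     1.2447     1.9682]
x = (I − A)⁻¹ d = adj(I−A)·d / det(I−A), with det(I−A) = 0.2211375:
  x_1 = (0.331750·60 + 0.127500·310 + 0.136500·380 + 0.075250·100) / 0.2211375 = 118.825 / 0.2211375 ≈ 537.3
  x_2 = (0.069500·60 + 0.360000·310 + 0.125250·380 + 0.125750·100) / 0.2211375 = 175.94 / 0.2211375 ≈ 795.6
  x_3 = (0.137625·60 + 0.187875·310 + 0.383250·380 + 0.097875·100) / 0.2211375 = 221.92125 / 0.2211375 ≈ 1003.5
  x_4 = (0.126250·60 + 0.208500·310 + 0.275250·380 + 0.435250·100) / 0.2211375 = 220.33 / 0.2211375 ≈ 996.3

x_3 = 1003.5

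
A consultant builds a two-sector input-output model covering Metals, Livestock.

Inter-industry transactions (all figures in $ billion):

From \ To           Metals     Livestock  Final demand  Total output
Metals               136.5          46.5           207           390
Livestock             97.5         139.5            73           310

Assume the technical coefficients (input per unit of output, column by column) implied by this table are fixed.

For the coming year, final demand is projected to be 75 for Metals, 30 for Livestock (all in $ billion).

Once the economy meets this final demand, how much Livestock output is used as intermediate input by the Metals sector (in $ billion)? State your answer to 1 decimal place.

z_LM = 35.7

Technical coefficients a_ij = z_ij / X_j:
  a_MM = 136.5/390 = 0.35, a_LM = 97.5/390 = 0.25
  a_ML = 46.5/310 = 0.15, a_LL = 139.5/310 = 0.45
I − A =
  [   0.65    -0.15]
  [  -0.25     0.55]
det(I−A) = (0.65)(0.55) − (-0.15)(-0.25) = 0.3200
adj(I−A) = [[0.55, 0.15], [0.25, 0.65]]
(I − A)⁻¹ = adj(I−A) / det(I−A) ≈
  [   1.7188     0.4688]
  [   0.7813     2.0313]
First solve x = (I − A)⁻¹ d = adj(I−A)·d / det(I−A); in particular x_M = (0.55·75 + 0.15·30) / 0.3200 = 45.75 / 0.3200 ≈ 142.969.
Intermediate flow from L to M: z_LM = a_LM · x_M = 0.25 × 45.75 / 0.3200 = 11.4375 / 0.3200 ≈ 35.7.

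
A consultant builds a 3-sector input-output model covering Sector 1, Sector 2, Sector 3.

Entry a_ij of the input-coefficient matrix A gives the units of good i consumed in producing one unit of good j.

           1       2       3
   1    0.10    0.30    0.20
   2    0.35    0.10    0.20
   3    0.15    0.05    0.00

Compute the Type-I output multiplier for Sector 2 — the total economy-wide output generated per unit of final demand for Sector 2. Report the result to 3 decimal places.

I − A =
  [   0.90    -0.30    -0.20]
  [  -0.35     0.90    -0.20]
  [  -0.15    -0.05     1.00]
Cofactors of I−A, C_ij = (−1)^(i+j)·(minor ij) (rows/columns in the sector order above):
  C_11 = (0.90)(1.00) − (-0.20)(-0.05) = 0.8900
  C_12 = −[(-0.35)(1.00) − (-0.20)(-0.15)] = 0.3800
  C_13 = (-0.35)(-0.05) − (0.90)(-0.15) = 0.1525
  C_21 = −[(-0.30)(1.00) − (-0.20)(-0.05)] = 0.3100
  C_22 = (0.90)(1.00) − (-0.20)(-0.15) = 0.8700
  C_23 = −[(0.90)(-0.05) − (-0.30)(-0.15)] = 0.0900
  C_31 = (-0.30)(-0.20) − (-0.20)(0.90) = 0.2400
  C_32 = −[(0.90)(-0.20) − (-0.20)(-0.35)] = 0.2500
  C_33 = (0.90)(0.90) − (-0.30)(-0.35) = 0.7050
det(I−A) = Σ_j (I−A)_1j·C_1j = (0.90)(0.8900) + (-0.30)(0.3800) + (-0.20)(0.1525) = 0.6565
adj(I−A) = Cᵀ =
  [ 0.8900   0.3100   0.2400]
  [ 0.3800   0.8700   0.2500]
  [ 0.1525   0.0900   0.7050]
(I − A)⁻¹ = adj(I−A) / det(I−A) ≈
  [   1.3557     0.4722     0.3656]
  [   0.5788     1.3252     0.3808]
  [   0.2323     0.1371     1.0739]
The output multiplier for sector j is the column-j sum of the Leontief inverse (I − A)⁻¹ = adj(I−A) / det(I−A).
Column 2 of adj(I−A): (0.3100, 0.8700, 0.0900); det(I−A) = 0.6565.
m_2 = (0.3100 + 0.8700 + 0.0900) / 0.6565 = 1.27 / 0.6565 ≈ 1.935.

m_2 = 1.935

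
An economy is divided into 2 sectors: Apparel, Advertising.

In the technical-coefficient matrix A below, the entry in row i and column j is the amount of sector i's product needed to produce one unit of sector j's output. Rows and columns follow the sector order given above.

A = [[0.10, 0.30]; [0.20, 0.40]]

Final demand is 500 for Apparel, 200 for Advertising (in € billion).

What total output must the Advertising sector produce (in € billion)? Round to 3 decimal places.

I − A =
  [   0.90    -0.30]
  [  -0.20     0.60]
det(I−A) = (0.90)(0.60) − (-0.30)(-0.20) = 0.4800
adj(I−A) = [[0.60, 0.30], [0.20, 0.90]]
(I − A)⁻¹ = adj(I−A) / det(I−A) ≈
  [   1.2500     0.6250]
  [   0.4167     1.8750]
x = (I − A)⁻¹ d = adj(I−A)·d / det(I−A), with det(I−A) = 0.4800:
  x_1 = (0.60·500 + 0.30·200) / 0.4800 = 360.00 / 0.4800 = 750.000
  x_2 = (0.20·500 + 0.90·200) / 0.4800 = 280.00 / 0.4800 ≈ 583.333

x_2 = 583.333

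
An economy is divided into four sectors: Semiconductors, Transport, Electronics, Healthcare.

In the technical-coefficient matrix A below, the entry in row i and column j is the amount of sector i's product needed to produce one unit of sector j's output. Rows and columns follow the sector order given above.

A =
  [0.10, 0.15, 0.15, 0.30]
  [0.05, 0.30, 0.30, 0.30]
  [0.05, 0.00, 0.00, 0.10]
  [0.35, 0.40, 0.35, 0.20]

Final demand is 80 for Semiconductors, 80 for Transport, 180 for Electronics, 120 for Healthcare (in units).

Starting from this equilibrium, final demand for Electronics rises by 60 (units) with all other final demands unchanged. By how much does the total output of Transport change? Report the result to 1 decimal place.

I − A =
  [   0.90    -0.15    -0.15    -0.30]
  [  -0.05     0.70    -0.30    -0.30]
  [  -0.05     0.00     1.00    -0.10]
  [  -0.35    -0.40    -0.35     0.80]
Compute the cofactors C_ij = (−1)^(i+j)·(3×3 minor ij) of I−A; the adjugate is their transpose:
adj(I−A) = Cᵀ =
  [ 0.403500   0.240750   0.227250   0.270000]
  [ 0.171000   0.567000   0.306000   0.315000]
  [ 0.048500   0.053250   0.294750   0.075000]
  [ 0.283250   0.412125   0.381375   0.615000]
det(I−A) = Σ_j (I−A)_1j·C_1j = (0.90)(0.403500) + (-0.15)(0.171000) + (-0.15)(0.048500) + (-0.30)(0.283250) = 0.24525
(I − A)⁻¹ = adj(I−A) / det(I−A) ≈
  [   1.6453     0.9817     0.9266     1.1009]
  [   0.6972     2.3119     1.2477     1.2844]
  [   0.1978     0.2171     1.2018     0.3058]
  [   1.1549     1.6804     1.5550     2.5076]
Δx = (I − A)⁻¹ Δd with Δd having +60 in the Electronics component and 0 elsewhere.
So Δx_2 = L_23 · (+60), where L_23 = adj(I−A)_23 / det(I−A) = 0.306000 / 0.24525.
Δx_2 = 0.306000 × (+60) / 0.24525 = 18.36 / 0.24525 ≈ 74.9.

Δx_2 = 74.9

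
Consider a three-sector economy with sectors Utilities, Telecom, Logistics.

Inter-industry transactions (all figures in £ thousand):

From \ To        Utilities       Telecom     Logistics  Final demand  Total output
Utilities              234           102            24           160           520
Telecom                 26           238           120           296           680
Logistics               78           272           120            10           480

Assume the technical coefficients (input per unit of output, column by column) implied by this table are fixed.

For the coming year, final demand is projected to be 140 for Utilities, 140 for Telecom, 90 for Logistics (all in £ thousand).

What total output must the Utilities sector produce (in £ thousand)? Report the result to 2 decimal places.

x_U = 403.57

Technical coefficients a_ij = z_ij / X_j:
  a_UU = 234/520 = 0.45, a_TU = 26/520 = 0.05, a_LU = 78/520 = 0.15
  a_UT = 102/680 = 0.15, a_TT = 238/680 = 0.35, a_LT = 272/680 = 0.40
  a_UL = 24/480 = 0.05, a_TL = 120/480 = 0.25, a_LL = 120/480 = 0.25
I − A =
  [   0.55    -0.15    -0.05]
  [  -0.05     0.65    -0.25]
  [  -0.15    -0.40     0.75]
Cofactors of I−A, C_ij = (−1)^(i+j)·(minor ij) (rows/columns in the sector order above):
  C_11 = (0.65)(0.75) − (-0.25)(-0.40) = 0.3875
  C_12 = −[(-0.05)(0.75) − (-0.25)(-0.15)] = 0.0750
  C_13 = (-0.05)(-0.40) − (0.65)(-0.15) = 0.1175
  C_21 = −[(-0.15)(0.75) − (-0.05)(-0.40)] = 0.1325
  C_22 = (0.55)(0.75) − (-0.05)(-0.15) = 0.4050
  C_23 = −[(0.55)(-0.40) − (-0.15)(-0.15)] = 0.2425
  C_31 = (-0.15)(-0.25) − (-0.05)(0.65) = 0.0700
  C_32 = −[(0.55)(-0.25) − (-0.05)(-0.05)] = 0.1400
  C_33 = (0.55)(0.65) − (-0.15)(-0.05) = 0.3500
det(I−A) = Σ_j (I−A)_1j·C_1j = (0.55)(0.3875) + (-0.15)(0.0750) + (-0.05)(0.1175) = 0.1960
adj(I−A) = Cᵀ =
  [ 0.3875   0.1325   0.0700]
  [ 0.0750   0.4050   0.1400]
  [ 0.1175   0.2425   0.3500]
(I − A)⁻¹ = adj(I−A) / det(I−A) ≈
  [   1.9770     0.6760     0.3571]
  [   0.3827     2.0663     0.7143]
  [   0.5995     1.2372     1.7857]
x = (I − A)⁻¹ d = adj(I−A)·d / det(I−A), with det(I−A) = 0.1960:
  x_U = (0.3875·140 + 0.1325·140 + 0.0700·90) / 0.1960 = 79.10 / 0.1960 ≈ 403.57
  x_T = (0.0750·140 + 0.4050·140 + 0.1400·90) / 0.1960 = 79.80 / 0.1960 ≈ 407.14
  x_L = (0.1175·140 + 0.2425·140 + 0.3500·90) / 0.1960 = 81.90 / 0.1960 ≈ 417.86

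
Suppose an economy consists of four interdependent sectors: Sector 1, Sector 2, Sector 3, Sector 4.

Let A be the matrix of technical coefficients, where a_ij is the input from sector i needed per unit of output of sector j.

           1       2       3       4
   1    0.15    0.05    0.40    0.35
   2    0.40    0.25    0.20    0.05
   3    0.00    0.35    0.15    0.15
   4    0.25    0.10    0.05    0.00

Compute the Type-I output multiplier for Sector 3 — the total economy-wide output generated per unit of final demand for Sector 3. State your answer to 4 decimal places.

I − A =
  [   0.85    -0.05    -0.40    -0.35]
  [  -0.40     0.75    -0.20    -0.05]
  [   0.00    -0.35     0.85    -0.15]
  [  -0.25    -0.10    -0.05     1.00]
Compute the cofactors C_ij = (−1)^(i+j)·(3×3 minor ij) of I−A; the adjugate is their transpose:
adj(I−A) = Cᵀ =
  [ 0.553750   0.224000   0.328250   0.254250]
  [ 0.355125   0.626750   0.326625   0.204625]
  [ 0.178500   0.281500   0.533000   0.156500]
  [ 0.182875   0.132750   0.141375   0.409375]
det(I−A) = Σ_j (I−A)_1j·C_1j = (0.85)(0.553750) + (-0.05)(0.355125) + (-0.40)(0.178500) + (-0.35)(0.182875) = 0.317525
(I − A)⁻¹ = adj(I−A) / det(I−A) ≈
  [   1.74396     0.70546     1.03378     0.80072]
  [   1.11842     1.97386     1.02866     0.64444]
  [   0.56216     0.88654     1.67861     0.49287]
  [   0.57594     0.41808     0.44524     1.28927]
The output multiplier for sector j is the column-j sum of the Leontief inverse (I − A)⁻¹ = adj(I−A) / det(I−A).
Column 3 of adj(I−A): (0.328250, 0.326625, 0.533000, 0.141375); det(I−A) = 0.317525.
m_3 = (0.328250 + 0.326625 + 0.533000 + 0.141375) / 0.317525 = 1.32925 / 0.317525 ≈ 4.1863.

m_3 = 4.1863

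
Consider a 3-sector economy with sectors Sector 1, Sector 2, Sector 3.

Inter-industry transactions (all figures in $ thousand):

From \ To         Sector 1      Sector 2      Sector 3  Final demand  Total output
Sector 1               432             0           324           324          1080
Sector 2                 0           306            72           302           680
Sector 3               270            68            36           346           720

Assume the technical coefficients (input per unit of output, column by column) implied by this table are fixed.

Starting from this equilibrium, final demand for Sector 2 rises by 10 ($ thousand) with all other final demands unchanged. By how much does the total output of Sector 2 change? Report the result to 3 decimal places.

Technical coefficients a_ij = z_ij / X_j:
  a_11 = 432/1080 = 0.40, a_21 = 0/1080 = 0.00, a_31 = 270/1080 = 0.25
  a_12 = 0/680 = 0.00, a_22 = 306/680 = 0.45, a_32 = 68/680 = 0.10
  a_13 = 324/720 = 0.45, a_23 = 72/720 = 0.10, a_33 = 36/720 = 0.05
I − A =
  [   0.60     0.00    -0.45]
  [   0.00     0.55    -0.10]
  [  -0.25    -0.10     0.95]
Cofactors of I−A, C_ij = (−1)^(i+j)·(minor ij) (rows/columns in the sector order above):
  C_11 = (0.55)(0.95) − (-0.10)(-0.10) = 0.5125
  C_12 = −[(0.00)(0.95) − (-0.10)(-0.25)] = 0.0250
  C_13 = (0.00)(-0.10) − (0.55)(-0.25) = 0.1375
  C_21 = −[(0.00)(0.95) − (-0.45)(-0.10)] = 0.0450
  C_22 = (0.60)(0.95) − (-0.45)(-0.25) = 0.4575
  C_23 = −[(0.60)(-0.10) − (0.00)(-0.25)] = 0.0600
  C_31 = (0.00)(-0.10) − (-0.45)(0.55) = 0.2475
  C_32 = −[(0.60)(-0.10) − (-0.45)(0.00)] = 0.0600
  C_33 = (0.60)(0.55) − (0.00)(0.00) = 0.3300
det(I−A) = Σ_j (I−A)_1j·C_1j = (0.60)(0.5125) + (0.00)(0.0250) + (-0.45)(0.1375) = 0.245625
adj(I−A) = Cᵀ =
  [ 0.5125   0.0450   0.2475]
  [ 0.0250   0.4575   0.0600]
  [ 0.1375   0.0600   0.3300]
(I − A)⁻¹ = adj(I−A) / det(I−A) ≈
  [   2.0865     0.1832     1.0076]
  [   0.1018     1.8626     0.2443]
  [   0.5598     0.2443     1.3435]
Δx = (I − A)⁻¹ Δd with Δd having +10 in the Sector 2 component and 0 elsewhere.
So Δx_2 = L_22 · (+10), where L_22 = adj(I−A)_22 / det(I−A) = 0.4575 / 0.245625.
Δx_2 = 0.4575 × (+10) / 0.245625 = 4.575 / 0.245625 ≈ 18.626.

Δx_2 = 18.626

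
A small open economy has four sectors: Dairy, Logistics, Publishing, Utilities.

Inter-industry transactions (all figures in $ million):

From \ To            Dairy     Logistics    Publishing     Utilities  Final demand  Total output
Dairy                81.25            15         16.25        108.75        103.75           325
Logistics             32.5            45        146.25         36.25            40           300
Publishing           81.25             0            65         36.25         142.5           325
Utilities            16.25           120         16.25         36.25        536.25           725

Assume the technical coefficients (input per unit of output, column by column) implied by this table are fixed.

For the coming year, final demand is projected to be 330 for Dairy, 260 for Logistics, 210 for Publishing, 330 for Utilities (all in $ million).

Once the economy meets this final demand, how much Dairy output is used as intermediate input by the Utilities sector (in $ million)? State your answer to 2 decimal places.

Technical coefficients a_ij = z_ij / X_j:
  a_DD = 81.25/325 = 0.25, a_LD = 32.5/325 = 0.10, a_PD = 81.25/325 = 0.25, a_UD = 16.25/325 = 0.05
  a_DL = 15/300 = 0.05, a_LL = 45/300 = 0.15, a_PL = 0/300 = 0.00, a_UL = 120/300 = 0.40
  a_DP = 16.25/325 = 0.05, a_LP = 146.25/325 = 0.45, a_PP = 65/325 = 0.20, a_UP = 16.25/325 = 0.05
  a_DU = 108.75/725 = 0.15, a_LU = 36.25/725 = 0.05, a_PU = 36.25/725 = 0.05, a_UU = 36.25/725 = 0.05
I − A =
  [   0.75    -0.05    -0.05    -0.15]
  [  -0.10     0.85    -0.45    -0.05]
  [  -0.25     0.00     0.80    -0.05]
  [  -0.05    -0.40    -0.05     0.95]
Compute the cofactors C_ij = (−1)^(i+j)·(3×3 minor ij) of I−A; the adjugate is their transpose:
adj(I−A) = Cᵀ =
  [ 0.618875   0.086875   0.094250   0.107250]
  [ 0.186375   0.548250   0.324750   0.075375]
  [ 0.201000   0.042000   0.573375   0.064125]
  [ 0.121625   0.237625   0.171875   0.489750]
det(I−A) = Σ_j (I−A)_1j·C_1j = (0.75)(0.618875) + (-0.05)(0.186375) + (-0.05)(0.201000) + (-0.15)(0.121625) = 0.42654375
(I − A)⁻¹ = adj(I−A) / det(I−A) ≈
  [   1.4509     0.2037     0.2210     0.2514]
  [   0.4369     1.2853     0.7614     0.1767]
  [   0.4712     0.0985     1.3442     0.1503]
  [   0.2851     0.5571     0.4029     1.1482]
First solve x = (I − A)⁻¹ d = adj(I−A)·d / det(I−A); in particular x_U = (0.121625·330 + 0.237625·260 + 0.171875·210 + 0.489750·330) / 0.42654375 = 299.63 / 0.42654375 ≈ 702.4602.
Intermediate flow from D to U: z_DU = a_DU · x_U = 0.15 × 299.63 / 0.42654375 = 44.9445 / 0.42654375 ≈ 105.37.

z_DU = 105.37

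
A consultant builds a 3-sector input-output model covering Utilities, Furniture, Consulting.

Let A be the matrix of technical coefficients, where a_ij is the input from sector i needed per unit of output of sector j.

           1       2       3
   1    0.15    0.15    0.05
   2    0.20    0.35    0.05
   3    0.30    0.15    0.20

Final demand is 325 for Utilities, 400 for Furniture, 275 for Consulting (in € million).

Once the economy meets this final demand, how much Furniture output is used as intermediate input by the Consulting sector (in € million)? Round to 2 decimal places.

I − A =
  [   0.85    -0.15    -0.05]
  [  -0.20     0.65    -0.05]
  [  -0.30    -0.15     0.80]
Cofactors of I−A, C_ij = (−1)^(i+j)·(minor ij) (rows/columns in the sector order above):
  C_11 = (0.65)(0.80) − (-0.05)(-0.15) = 0.5125
  C_12 = −[(-0.20)(0.80) − (-0.05)(-0.30)] = 0.1750
  C_13 = (-0.20)(-0.15) − (0.65)(-0.30) = 0.2250
  C_21 = −[(-0.15)(0.80) − (-0.05)(-0.15)] = 0.1275
  C_22 = (0.85)(0.80) − (-0.05)(-0.30) = 0.6650
  C_23 = −[(0.85)(-0.15) − (-0.15)(-0.30)] = 0.1725
  C_31 = (-0.15)(-0.05) − (-0.05)(0.65) = 0.0400
  C_32 = −[(0.85)(-0.05) − (-0.05)(-0.20)] = 0.0525
  C_33 = (0.85)(0.65) − (-0.15)(-0.20) = 0.5225
det(I−A) = Σ_j (I−A)_1j·C_1j = (0.85)(0.5125) + (-0.15)(0.1750) + (-0.05)(0.2250) = 0.398125
adj(I−A) = Cᵀ =
  [ 0.5125   0.1275   0.0400]
  [ 0.1750   0.6650   0.0525]
  [ 0.2250   0.1725   0.5225]
(I − A)⁻¹ = adj(I−A) / det(I−A) ≈
  [   1.2873     0.3203     0.1005]
  [   0.4396     1.6703     0.1319]
  [   0.5651     0.4333     1.3124]
First solve x = (I − A)⁻¹ d = adj(I−A)·d / det(I−A); in particular x_3 = (0.2250·325 + 0.1725·400 + 0.5225·275) / 0.398125 = 285.8125 / 0.398125 ≈ 717.8964.
Intermediate flow from 2 to 3: z_23 = a_23 · x_3 = 0.05 × 285.8125 / 0.398125 = 14.290625 / 0.398125 ≈ 35.89.

z_23 = 35.89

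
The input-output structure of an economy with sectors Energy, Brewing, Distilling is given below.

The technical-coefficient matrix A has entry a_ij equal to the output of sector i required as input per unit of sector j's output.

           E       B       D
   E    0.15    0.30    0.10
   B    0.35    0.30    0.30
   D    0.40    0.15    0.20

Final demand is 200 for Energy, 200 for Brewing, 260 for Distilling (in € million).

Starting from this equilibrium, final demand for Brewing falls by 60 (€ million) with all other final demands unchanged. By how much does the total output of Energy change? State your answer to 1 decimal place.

Δx_E = -53.8

I − A =
  [   0.85    -0.30    -0.10]
  [  -0.35     0.70    -0.30]
  [  -0.40    -0.15     0.80]
Cofactors of I−A, C_ij = (−1)^(i+j)·(minor ij) (rows/columns in the sector order above):
  C_11 = (0.70)(0.80) − (-0.30)(-0.15) = 0.5150
  C_12 = −[(-0.35)(0.80) − (-0.30)(-0.40)] = 0.4000
  C_13 = (-0.35)(-0.15) − (0.70)(-0.40) = 0.3325
  C_21 = −[(-0.30)(0.80) − (-0.10)(-0.15)] = 0.2550
  C_22 = (0.85)(0.80) − (-0.10)(-0.40) = 0.6400
  C_23 = −[(0.85)(-0.15) − (-0.30)(-0.40)] = 0.2475
  C_31 = (-0.30)(-0.30) − (-0.10)(0.70) = 0.1600
  C_32 = −[(0.85)(-0.30) − (-0.10)(-0.35)] = 0.2900
  C_33 = (0.85)(0.70) − (-0.30)(-0.35) = 0.4900
det(I−A) = Σ_j (I−A)_1j·C_1j = (0.85)(0.5150) + (-0.30)(0.4000) + (-0.10)(0.3325) = 0.2845
adj(I−A) = Cᵀ =
  [ 0.5150   0.2550   0.1600]
  [ 0.4000   0.6400   0.2900]
  [ 0.3325   0.2475   0.4900]
(I − A)⁻¹ = adj(I−A) / det(I−A) ≈
  [   1.8102     0.8963     0.5624]
  [   1.4060     2.2496     1.0193]
  [   1.1687     0.8699     1.7223]
Δx = (I − A)⁻¹ Δd with Δd having -60 in the Brewing component and 0 elsewhere.
So Δx_E = L_EB · (-60), where L_EB = adj(I−A)_EB / det(I−A) = 0.2550 / 0.2845.
Δx_E = 0.2550 × (-60) / 0.2845 = -15.30 / 0.2845 ≈ -53.8.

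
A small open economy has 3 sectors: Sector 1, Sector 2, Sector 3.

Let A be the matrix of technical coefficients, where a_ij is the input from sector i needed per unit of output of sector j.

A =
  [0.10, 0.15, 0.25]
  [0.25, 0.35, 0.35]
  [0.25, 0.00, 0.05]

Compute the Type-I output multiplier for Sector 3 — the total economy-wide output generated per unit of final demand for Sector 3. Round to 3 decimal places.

I − A =
  [   0.90    -0.15    -0.25]
  [  -0.25     0.65    -0.35]
  [  -0.25     0.00     0.95]
Cofactors of I−A, C_ij = (−1)^(i+j)·(minor ij) (rows/columns in the sector order above):
  C_11 = (0.65)(0.95) − (-0.35)(0.00) = 0.6175
  C_12 = −[(-0.25)(0.95) − (-0.35)(-0.25)] = 0.3250
  C_13 = (-0.25)(0.00) − (0.65)(-0.25) = 0.1625
  C_21 = −[(-0.15)(0.95) − (-0.25)(0.00)] = 0.1425
  C_22 = (0.90)(0.95) − (-0.25)(-0.25) = 0.7925
  C_23 = −[(0.90)(0.00) − (-0.15)(-0.25)] = 0.0375
  C_31 = (-0.15)(-0.35) − (-0.25)(0.65) = 0.2150
  C_32 = −[(0.90)(-0.35) − (-0.25)(-0.25)] = 0.3775
  C_33 = (0.90)(0.65) − (-0.15)(-0.25) = 0.5475
det(I−A) = Σ_j (I−A)_1j·C_1j = (0.90)(0.6175) + (-0.15)(0.3250) + (-0.25)(0.1625) = 0.466375
adj(I−A) = Cᵀ =
  [ 0.6175   0.1425   0.2150]
  [ 0.3250   0.7925   0.3775]
  [ 0.1625   0.0375   0.5475]
(I − A)⁻¹ = adj(I−A) / det(I−A) ≈
  [   1.3240     0.3055     0.4610]
  [   0.6969     1.6993     0.8094]
  [   0.3484     0.0804     1.1739]
The output multiplier for sector j is the column-j sum of the Leontief inverse (I − A)⁻¹ = adj(I−A) / det(I−A).
Column 3 of adj(I−A): (0.2150, 0.3775, 0.5475); det(I−A) = 0.466375.
m_3 = (0.2150 + 0.3775 + 0.5475) / 0.466375 = 1.14 / 0.466375 ≈ 2.444.

m_3 = 2.444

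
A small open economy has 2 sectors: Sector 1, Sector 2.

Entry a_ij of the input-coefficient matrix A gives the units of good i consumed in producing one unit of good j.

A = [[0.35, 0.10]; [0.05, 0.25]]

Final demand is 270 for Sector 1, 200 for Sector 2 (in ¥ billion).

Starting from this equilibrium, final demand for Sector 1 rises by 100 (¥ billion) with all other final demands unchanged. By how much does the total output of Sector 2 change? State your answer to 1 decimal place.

I − A =
  [   0.65    -0.10]
  [  -0.05     0.75]
det(I−A) = (0.65)(0.75) − (-0.10)(-0.05) = 0.4825
adj(I−A) = [[0.75, 0.10], [0.05, 0.65]]
(I − A)⁻¹ = adj(I−A) / det(I−A) ≈
  [   1.5544     0.2073]
  [   0.1036     1.3472]
Δx = (I − A)⁻¹ Δd with Δd having +100 in the Sector 1 component and 0 elsewhere.
So Δx_2 = L_21 · (+100), where L_21 = adj(I−A)_21 / det(I−A) = 0.05 / 0.4825.
Δx_2 = 0.05 × (+100) / 0.4825 = 5.00 / 0.4825 ≈ 10.4.

Δx_2 = 10.4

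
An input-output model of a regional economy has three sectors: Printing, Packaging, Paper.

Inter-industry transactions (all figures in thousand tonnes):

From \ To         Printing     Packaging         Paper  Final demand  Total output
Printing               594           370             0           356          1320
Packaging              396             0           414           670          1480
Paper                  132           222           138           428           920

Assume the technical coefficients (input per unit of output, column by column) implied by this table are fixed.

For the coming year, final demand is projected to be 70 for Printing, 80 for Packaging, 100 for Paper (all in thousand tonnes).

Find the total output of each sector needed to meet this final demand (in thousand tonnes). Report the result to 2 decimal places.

Technical coefficients a_ij = z_ij / X_j:
  a_11 = 594/1320 = 0.45, a_21 = 396/1320 = 0.30, a_31 = 132/1320 = 0.10
  a_12 = 370/1480 = 0.25, a_22 = 0/1480 = 0.00, a_32 = 222/1480 = 0.15
  a_13 = 0/920 = 0.00, a_23 = 414/920 = 0.45, a_33 = 138/920 = 0.15
I − A =
  [   0.55    -0.25     0.00]
  [  -0.30     1.00    -0.45]
  [  -0.10    -0.15     0.85]
Cofactors of I−A, C_ij = (−1)^(i+j)·(minor ij) (rows/columns in the sector order above):
  C_11 = (1.00)(0.85) − (-0.45)(-0.15) = 0.7825
  C_12 = −[(-0.30)(0.85) − (-0.45)(-0.10)] = 0.3000
  C_13 = (-0.30)(-0.15) − (1.00)(-0.10) = 0.1450
  C_21 = −[(-0.25)(0.85) − (0.00)(-0.15)] = 0.2125
  C_22 = (0.55)(0.85) − (0.00)(-0.10) = 0.4675
  C_23 = −[(0.55)(-0.15) − (-0.25)(-0.10)] = 0.1075
  C_31 = (-0.25)(-0.45) − (0.00)(1.00) = 0.1125
  C_32 = −[(0.55)(-0.45) − (0.00)(-0.30)] = 0.2475
  C_33 = (0.55)(1.00) − (-0.25)(-0.30) = 0.4750
det(I−A) = Σ_j (I−A)_1j·C_1j = (0.55)(0.7825) + (-0.25)(0.3000) + (0.00)(0.1450) = 0.355375
adj(I−A) = Cᵀ =
  [ 0.7825   0.2125   0.1125]
  [ 0.3000   0.4675   0.2475]
  [ 0.1450   0.1075   0.4750]
(I − A)⁻¹ = adj(I−A) / det(I−A) ≈
  [   2.2019     0.5980     0.3166]
  [   0.8442     1.3155     0.6964]
  [   0.4080     0.3025     1.3366]
x = (I − A)⁻¹ d = adj(I−A)·d / det(I−A), with det(I−A) = 0.355375:
  x_1 = (0.7825·70 + 0.2125·80 + 0.1125·100) / 0.355375 = 83.025 / 0.355375 ≈ 233.63
  x_2 = (0.3000·70 + 0.4675·80 + 0.2475·100) / 0.355375 = 83.15 / 0.355375 ≈ 233.98
  x_3 = (0.1450·70 + 0.1075·80 + 0.4750·100) / 0.355375 = 66.25 / 0.355375 ≈ 186.42

x_1 = 233.63, x_2 = 233.98, x_3 = 186.42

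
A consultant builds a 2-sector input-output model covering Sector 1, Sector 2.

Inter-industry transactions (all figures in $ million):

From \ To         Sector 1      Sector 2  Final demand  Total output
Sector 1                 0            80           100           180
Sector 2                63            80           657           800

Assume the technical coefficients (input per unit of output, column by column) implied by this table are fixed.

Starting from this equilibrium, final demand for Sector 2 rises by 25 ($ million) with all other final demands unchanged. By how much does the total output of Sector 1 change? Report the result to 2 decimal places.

Δx_1 = 2.89

Technical coefficients a_ij = z_ij / X_j:
  a_11 = 0/180 = 0.00, a_21 = 63/180 = 0.35
  a_12 = 80/800 = 0.10, a_22 = 80/800 = 0.10
I − A =
  [   1.00    -0.10]
  [  -0.35     0.90]
det(I−A) = (1.00)(0.90) − (-0.10)(-0.35) = 0.8650
adj(I−A) = [[0.90, 0.10], [0.35, 1.00]]
(I − A)⁻¹ = adj(I−A) / det(I−A) ≈
  [   1.0405     0.1156]
  [   0.4046     1.1561]
Δx = (I − A)⁻¹ Δd with Δd having +25 in the Sector 2 component and 0 elsewhere.
So Δx_1 = L_12 · (+25), where L_12 = adj(I−A)_12 / det(I−A) = 0.10 / 0.8650.
Δx_1 = 0.10 × (+25) / 0.8650 = 2.50 / 0.8650 ≈ 2.89.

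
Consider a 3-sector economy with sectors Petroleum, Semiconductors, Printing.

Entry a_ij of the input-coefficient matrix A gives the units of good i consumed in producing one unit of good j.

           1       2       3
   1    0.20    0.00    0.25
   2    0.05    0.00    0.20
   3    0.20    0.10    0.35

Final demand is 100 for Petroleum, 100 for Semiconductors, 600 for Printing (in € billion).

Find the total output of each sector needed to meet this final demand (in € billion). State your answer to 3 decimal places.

I − A =
  [   0.80     0.00    -0.25]
  [  -0.05     1.00    -0.20]
  [  -0.20    -0.10     0.65]
Cofactors of I−A, C_ij = (−1)^(i+j)·(minor ij) (rows/columns in the sector order above):
  C_11 = (1.00)(0.65) − (-0.20)(-0.10) = 0.6300
  C_12 = −[(-0.05)(0.65) − (-0.20)(-0.20)] = 0.0725
  C_13 = (-0.05)(-0.10) − (1.00)(-0.20) = 0.2050
  C_21 = −[(0.00)(0.65) − (-0.25)(-0.10)] = 0.0250
  C_22 = (0.80)(0.65) − (-0.25)(-0.20) = 0.4700
  C_23 = −[(0.80)(-0.10) − (0.00)(-0.20)] = 0.0800
  C_31 = (0.00)(-0.20) − (-0.25)(1.00) = 0.2500
  C_32 = −[(0.80)(-0.20) − (-0.25)(-0.05)] = 0.1725
  C_33 = (0.80)(1.00) − (0.00)(-0.05) = 0.8000
det(I−A) = Σ_j (I−A)_1j·C_1j = (0.80)(0.6300) + (0.00)(0.0725) + (-0.25)(0.2050) = 0.45275
adj(I−A) = Cᵀ =
  [ 0.6300   0.0250   0.2500]
  [ 0.0725   0.4700   0.1725]
  [ 0.2050   0.0800   0.8000]
(I − A)⁻¹ = adj(I−A) / det(I−A) ≈
  [   1.3915     0.0552     0.5522]
  [   0.1601     1.0381     0.3810]
  [   0.4528     0.1767     1.7670]
x = (I − A)⁻¹ d = adj(I−A)·d / det(I−A), with det(I−A) = 0.45275:
  x_1 = (0.6300·100 + 0.0250·100 + 0.2500·600) / 0.45275 = 215.50 / 0.45275 ≈ 475.980
  x_2 = (0.0725·100 + 0.4700·100 + 0.1725·600) / 0.45275 = 157.75 / 0.45275 ≈ 348.426
  x_3 = (0.2050·100 + 0.0800·100 + 0.8000·600) / 0.45275 = 508.50 / 0.45275 ≈ 1123.136

x_1 = 475.980, x_2 = 348.426, x_3 = 1123.136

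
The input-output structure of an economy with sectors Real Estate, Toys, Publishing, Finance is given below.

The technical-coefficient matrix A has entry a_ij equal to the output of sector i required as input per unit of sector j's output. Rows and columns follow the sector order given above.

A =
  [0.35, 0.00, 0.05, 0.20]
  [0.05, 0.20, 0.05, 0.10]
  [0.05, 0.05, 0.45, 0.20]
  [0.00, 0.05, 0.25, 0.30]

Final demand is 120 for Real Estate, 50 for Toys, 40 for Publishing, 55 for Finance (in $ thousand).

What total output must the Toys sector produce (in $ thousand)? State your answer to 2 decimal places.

x_T = 104.94

I − A =
  [   0.65     0.00    -0.05    -0.20]
  [  -0.05     0.80    -0.05    -0.10]
  [  -0.05    -0.05     0.55    -0.20]
  [   0.00    -0.05    -0.25     0.70]
Compute the cofactors C_ij = (−1)^(i+j)·(3×3 minor ij) of I−A; the adjugate is their transpose:
adj(I−A) = Cᵀ =
  [ 0.261750   0.010250   0.068250   0.095750]
  [ 0.019750   0.213500   0.043250   0.048500]
  [ 0.030000   0.029750   0.360250   0.115750]
  [ 0.012125   0.025875   0.131750   0.282250]
det(I−A) = Σ_j (I−A)_1j·C_1j = (0.65)(0.261750) + (0.00)(0.019750) + (-0.05)(0.030000) + (-0.20)(0.012125) = 0.1662125
(I − A)⁻¹ = adj(I−A) / det(I−A) ≈
  [   1.5748     0.0617     0.4106     0.5761]
  [   0.1188     1.2845     0.2602     0.2918]
  [   0.1805     0.1790     2.1674     0.6964]
  [   0.0729     0.1557     0.7927     1.6981]
x = (I − A)⁻¹ d = adj(I−A)·d / det(I−A), with det(I−A) = 0.1662125:
  x_R = (0.261750·120 + 0.010250·50 + 0.068250·40 + 0.095750·55) / 0.1662125 = 39.91875 / 0.1662125 ≈ 240.17
  x_T = (0.019750·120 + 0.213500·50 + 0.043250·40 + 0.048500·55) / 0.1662125 = 17.4425 / 0.1662125 ≈ 104.94
  x_P = (0.030000·120 + 0.029750·50 + 0.360250·40 + 0.115750·55) / 0.1662125 = 25.86375 / 0.1662125 ≈ 155.61
  x_F = (0.012125·120 + 0.025875·50 + 0.131750·40 + 0.282250·55) / 0.1662125 = 23.5425 / 0.1662125 ≈ 141.64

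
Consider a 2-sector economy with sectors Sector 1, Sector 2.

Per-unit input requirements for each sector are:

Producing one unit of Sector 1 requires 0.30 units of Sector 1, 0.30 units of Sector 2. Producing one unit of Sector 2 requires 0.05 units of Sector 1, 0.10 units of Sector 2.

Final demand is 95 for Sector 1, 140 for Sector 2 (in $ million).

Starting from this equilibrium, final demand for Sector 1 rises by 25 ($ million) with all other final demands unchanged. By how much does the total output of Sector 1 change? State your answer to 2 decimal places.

I − A =
  [   0.70    -0.05]
  [  -0.30     0.90]
det(I−A) = (0.70)(0.90) − (-0.05)(-0.30) = 0.6150
adj(I−A) = [[0.90, 0.05], [0.30, 0.70]]
(I − A)⁻¹ = adj(I−A) / det(I−A) ≈
  [   1.4634     0.0813]
  [   0.4878     1.1382]
Δx = (I − A)⁻¹ Δd with Δd having +25 in the Sector 1 component and 0 elsewhere.
So Δx_1 = L_11 · (+25), where L_11 = adj(I−A)_11 / det(I−A) = 0.90 / 0.6150.
Δx_1 = 0.90 × (+25) / 0.6150 = 22.50 / 0.6150 ≈ 36.59.

Δx_1 = 36.59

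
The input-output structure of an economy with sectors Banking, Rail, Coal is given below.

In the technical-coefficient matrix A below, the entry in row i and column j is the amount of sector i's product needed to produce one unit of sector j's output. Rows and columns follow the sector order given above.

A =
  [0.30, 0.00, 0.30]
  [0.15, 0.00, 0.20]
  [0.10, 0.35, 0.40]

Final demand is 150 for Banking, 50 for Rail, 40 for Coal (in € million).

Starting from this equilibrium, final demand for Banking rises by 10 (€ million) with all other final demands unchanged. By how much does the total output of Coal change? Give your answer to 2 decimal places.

Δx_3 = 4.69

I − A =
  [   0.70     0.00    -0.30]
  [  -0.15     1.00    -0.20]
  [  -0.10    -0.35     0.60]
Cofactors of I−A, C_ij = (−1)^(i+j)·(minor ij) (rows/columns in the sector order above):
  C_11 = (1.00)(0.60) − (-0.20)(-0.35) = 0.5300
  C_12 = −[(-0.15)(0.60) − (-0.20)(-0.10)] = 0.1100
  C_13 = (-0.15)(-0.35) − (1.00)(-0.10) = 0.1525
  C_21 = −[(0.00)(0.60) − (-0.30)(-0.35)] = 0.1050
  C_22 = (0.70)(0.60) − (-0.30)(-0.10) = 0.3900
  C_23 = −[(0.70)(-0.35) − (0.00)(-0.10)] = 0.2450
  C_31 = (0.00)(-0.20) − (-0.30)(1.00) = 0.3000
  C_32 = −[(0.70)(-0.20) − (-0.30)(-0.15)] = 0.1850
  C_33 = (0.70)(1.00) − (0.00)(-0.15) = 0.7000
det(I−A) = Σ_j (I−A)_1j·C_1j = (0.70)(0.5300) + (0.00)(0.1100) + (-0.30)(0.1525) = 0.32525
adj(I−A) = Cᵀ =
  [ 0.5300   0.1050   0.3000]
  [ 0.1100   0.3900   0.1850]
  [ 0.1525   0.2450   0.7000]
(I − A)⁻¹ = adj(I−A) / det(I−A) ≈
  [   1.6295     0.3228     0.9224]
  [   0.3382     1.1991     0.5688]
  [   0.4689     0.7533     2.1522]
Δx = (I − A)⁻¹ Δd with Δd having +10 in the Banking component and 0 elsewhere.
So Δx_3 = L_31 · (+10), where L_31 = adj(I−A)_31 / det(I−A) = 0.1525 / 0.32525.
Δx_3 = 0.1525 × (+10) / 0.32525 = 1.525 / 0.32525 ≈ 4.69.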